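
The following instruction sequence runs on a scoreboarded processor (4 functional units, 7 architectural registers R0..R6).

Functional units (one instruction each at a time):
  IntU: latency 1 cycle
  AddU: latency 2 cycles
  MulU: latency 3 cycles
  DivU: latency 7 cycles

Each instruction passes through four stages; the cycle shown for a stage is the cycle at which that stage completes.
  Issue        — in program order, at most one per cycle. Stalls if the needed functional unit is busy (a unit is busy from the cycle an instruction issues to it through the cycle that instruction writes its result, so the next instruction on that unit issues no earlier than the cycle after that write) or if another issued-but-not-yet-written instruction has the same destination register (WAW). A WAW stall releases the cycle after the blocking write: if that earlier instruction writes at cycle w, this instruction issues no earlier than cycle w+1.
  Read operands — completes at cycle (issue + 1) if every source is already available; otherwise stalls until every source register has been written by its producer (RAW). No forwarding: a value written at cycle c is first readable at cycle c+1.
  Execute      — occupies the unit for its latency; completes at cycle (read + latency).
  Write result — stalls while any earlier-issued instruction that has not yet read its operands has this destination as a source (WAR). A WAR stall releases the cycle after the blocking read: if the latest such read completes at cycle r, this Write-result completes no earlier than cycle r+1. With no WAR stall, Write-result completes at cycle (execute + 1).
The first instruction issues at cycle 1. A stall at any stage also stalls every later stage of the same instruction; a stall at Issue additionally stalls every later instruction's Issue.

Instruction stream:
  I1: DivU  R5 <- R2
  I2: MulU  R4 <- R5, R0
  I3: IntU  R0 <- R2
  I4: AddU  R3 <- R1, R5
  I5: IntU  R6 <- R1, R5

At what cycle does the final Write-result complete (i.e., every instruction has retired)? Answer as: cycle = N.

cycle = 16

[I1] 1/2/9/10
[I2] 2/11/14/15  (RAW R5: wait I1 write@10)
[I3] 3/4/5/12  (WAR R0: wait I2 read@11)
[I4] 4/11/13/14  (RAW R5: wait I1 write@10)
[I5] 13/14/15/16  (struct: IntU busy until I3 writes@12)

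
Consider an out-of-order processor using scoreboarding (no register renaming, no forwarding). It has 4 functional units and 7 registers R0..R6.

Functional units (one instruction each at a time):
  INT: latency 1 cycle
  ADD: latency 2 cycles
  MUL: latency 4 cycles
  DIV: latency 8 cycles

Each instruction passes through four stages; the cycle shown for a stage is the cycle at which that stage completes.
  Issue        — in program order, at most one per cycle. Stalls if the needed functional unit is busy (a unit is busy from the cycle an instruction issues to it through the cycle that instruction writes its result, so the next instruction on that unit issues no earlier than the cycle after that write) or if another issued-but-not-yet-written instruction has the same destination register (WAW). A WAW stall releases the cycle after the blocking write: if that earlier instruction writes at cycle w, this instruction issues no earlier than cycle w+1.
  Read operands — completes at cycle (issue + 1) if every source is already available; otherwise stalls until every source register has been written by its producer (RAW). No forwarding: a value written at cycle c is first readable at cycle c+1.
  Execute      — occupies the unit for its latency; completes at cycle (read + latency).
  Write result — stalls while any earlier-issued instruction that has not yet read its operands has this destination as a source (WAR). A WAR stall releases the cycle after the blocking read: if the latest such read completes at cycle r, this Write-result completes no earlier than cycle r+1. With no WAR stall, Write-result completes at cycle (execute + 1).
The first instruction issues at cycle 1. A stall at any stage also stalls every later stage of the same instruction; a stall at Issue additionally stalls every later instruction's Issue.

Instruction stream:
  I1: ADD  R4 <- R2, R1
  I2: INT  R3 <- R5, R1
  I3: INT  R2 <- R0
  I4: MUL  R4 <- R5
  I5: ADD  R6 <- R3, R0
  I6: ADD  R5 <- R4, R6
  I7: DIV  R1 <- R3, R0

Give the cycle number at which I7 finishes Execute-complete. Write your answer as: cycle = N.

cycle = 23

t=1  issue I1 (ADD)
t=2  I1 read-ops | issue I2 (INT)
t=3  I2 read-ops
t=4  I1 finished on ADD | I2 finished on INT
t=5  I1→R4 | I2→R3
t=6  issue I3 (INT)
t=7  I3 read-ops | issue I4 (MUL)
t=8  I3 finished on INT | I4 read-ops | issue I5 (ADD)
t=9  I3→R2 | I5 read-ops
t=11  I5 finished on ADD
t=12  I4 finished on MUL | I5→R6
t=13  I4→R4 | issue I6 (ADD)
t=14  I6 read-ops | issue I7 (DIV)
t=15  I7 read-ops
t=16  I6 finished on ADD
t=17  I6→R5
t=23  I7 finished on DIV
t=24  I7→R1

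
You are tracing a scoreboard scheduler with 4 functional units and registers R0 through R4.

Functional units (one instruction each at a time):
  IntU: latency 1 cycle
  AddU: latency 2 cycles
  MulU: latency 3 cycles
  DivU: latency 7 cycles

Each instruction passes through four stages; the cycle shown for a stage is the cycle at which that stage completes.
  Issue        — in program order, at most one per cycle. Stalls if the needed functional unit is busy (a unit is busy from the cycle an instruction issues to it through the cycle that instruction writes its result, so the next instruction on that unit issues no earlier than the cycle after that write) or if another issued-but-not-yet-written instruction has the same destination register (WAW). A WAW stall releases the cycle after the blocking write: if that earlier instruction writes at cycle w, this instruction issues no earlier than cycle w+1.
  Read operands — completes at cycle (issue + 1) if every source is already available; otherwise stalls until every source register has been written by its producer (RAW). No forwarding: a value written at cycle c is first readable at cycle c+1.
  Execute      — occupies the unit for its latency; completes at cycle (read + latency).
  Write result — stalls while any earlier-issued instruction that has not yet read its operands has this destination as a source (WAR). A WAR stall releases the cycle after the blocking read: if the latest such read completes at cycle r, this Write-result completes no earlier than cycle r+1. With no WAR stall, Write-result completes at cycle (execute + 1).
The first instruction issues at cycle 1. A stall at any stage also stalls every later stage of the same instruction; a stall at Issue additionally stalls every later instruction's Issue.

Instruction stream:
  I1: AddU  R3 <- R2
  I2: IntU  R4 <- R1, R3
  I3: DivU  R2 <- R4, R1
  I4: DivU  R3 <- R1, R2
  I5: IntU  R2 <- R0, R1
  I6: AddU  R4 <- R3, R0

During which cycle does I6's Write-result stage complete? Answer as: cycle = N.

cycle 1: I1→AddU
cycle 2: I1 RO, I2→IntU
cycle 3: I3→DivU
cycle 4: I1 EX
cycle 5: I1 WR R3
cycle 6: I2 RO
cycle 7: I2 EX
cycle 8: I2 WR R4
cycle 9: I3 RO
cycle 16: I3 EX
cycle 17: I3 WR R2
cycle 18: I4→DivU
cycle 19: I4 RO, I5→IntU
cycle 20: I5 RO, I6→AddU
cycle 21: I5 EX
cycle 22: I5 WR R2
cycle 26: I4 EX
cycle 27: I4 WR R3
cycle 28: I6 RO
cycle 30: I6 EX
cycle 31: I6 WR R4

cycle = 31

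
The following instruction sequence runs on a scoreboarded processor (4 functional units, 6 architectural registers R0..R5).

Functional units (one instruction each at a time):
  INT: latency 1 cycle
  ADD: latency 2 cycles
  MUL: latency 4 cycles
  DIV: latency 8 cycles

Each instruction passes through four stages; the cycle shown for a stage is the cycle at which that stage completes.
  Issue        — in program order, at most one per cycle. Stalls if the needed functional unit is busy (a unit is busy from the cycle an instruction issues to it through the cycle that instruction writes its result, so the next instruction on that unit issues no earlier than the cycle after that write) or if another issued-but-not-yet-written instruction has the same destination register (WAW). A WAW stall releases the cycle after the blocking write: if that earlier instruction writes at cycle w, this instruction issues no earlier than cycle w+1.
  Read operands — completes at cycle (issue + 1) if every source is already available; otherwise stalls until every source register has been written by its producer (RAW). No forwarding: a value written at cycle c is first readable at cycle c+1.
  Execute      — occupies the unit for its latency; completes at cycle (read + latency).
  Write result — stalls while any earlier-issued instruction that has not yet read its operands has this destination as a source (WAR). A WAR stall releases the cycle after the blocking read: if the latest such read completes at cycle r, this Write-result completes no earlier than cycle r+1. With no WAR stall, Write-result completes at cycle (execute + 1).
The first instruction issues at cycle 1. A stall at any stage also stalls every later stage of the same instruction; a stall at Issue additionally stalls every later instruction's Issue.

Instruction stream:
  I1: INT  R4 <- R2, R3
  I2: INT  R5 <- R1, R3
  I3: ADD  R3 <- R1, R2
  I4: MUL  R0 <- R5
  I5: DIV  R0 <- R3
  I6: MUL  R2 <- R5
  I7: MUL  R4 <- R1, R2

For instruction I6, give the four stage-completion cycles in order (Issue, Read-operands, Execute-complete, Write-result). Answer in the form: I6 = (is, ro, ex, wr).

I1  is:1  ro:2  ex:3  wr:4
I2  is:5  ro:6  ex:7  wr:8  — struct: INT busy until I1 writes@4
I3  is:6  ro:7  ex:9  wr:10
I4  is:7  ro:9  ex:13  wr:14  — RAW R5: wait I2 write@8
I5  is:15  ro:16  ex:24  wr:25  — WAW R0: wait I4 write@14
I6  is:16  ro:17  ex:21  wr:22
I7  is:23  ro:24  ex:28  wr:29  — struct: MUL busy until I6 writes@22

I6 = (16, 17, 21, 22)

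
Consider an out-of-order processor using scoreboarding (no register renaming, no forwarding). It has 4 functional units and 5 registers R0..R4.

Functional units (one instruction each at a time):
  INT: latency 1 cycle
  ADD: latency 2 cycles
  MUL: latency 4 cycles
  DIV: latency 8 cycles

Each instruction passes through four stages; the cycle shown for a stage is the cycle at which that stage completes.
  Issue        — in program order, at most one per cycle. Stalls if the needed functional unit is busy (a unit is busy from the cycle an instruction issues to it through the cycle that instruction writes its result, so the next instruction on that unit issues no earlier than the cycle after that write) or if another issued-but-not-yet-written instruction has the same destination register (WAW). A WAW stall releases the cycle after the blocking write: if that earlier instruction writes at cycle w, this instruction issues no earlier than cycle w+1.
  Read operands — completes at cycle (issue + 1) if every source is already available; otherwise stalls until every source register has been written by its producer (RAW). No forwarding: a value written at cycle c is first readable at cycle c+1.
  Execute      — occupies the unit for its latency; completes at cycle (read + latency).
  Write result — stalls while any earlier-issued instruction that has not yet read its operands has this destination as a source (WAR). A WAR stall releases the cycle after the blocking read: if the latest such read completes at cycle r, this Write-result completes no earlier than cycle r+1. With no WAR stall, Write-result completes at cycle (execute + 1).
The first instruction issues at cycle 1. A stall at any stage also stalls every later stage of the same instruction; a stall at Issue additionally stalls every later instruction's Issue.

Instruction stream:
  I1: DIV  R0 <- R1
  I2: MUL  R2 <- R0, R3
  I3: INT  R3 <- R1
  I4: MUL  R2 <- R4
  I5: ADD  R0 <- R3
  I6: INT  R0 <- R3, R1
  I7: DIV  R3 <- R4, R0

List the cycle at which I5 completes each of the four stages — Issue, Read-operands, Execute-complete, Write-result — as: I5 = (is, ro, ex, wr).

I1  is:1  ro:2  ex:10  wr:11
I2  is:2  ro:12  ex:16  wr:17  — RAW R0: wait I1 write@11
I3  is:3  ro:4  ex:5  wr:13  — WAR R3: wait I2 read@12
I4  is:18  ro:19  ex:23  wr:24  — struct: MUL busy until I2 writes@17
I5  is:19  ro:20  ex:22  wr:23
I6  is:24  ro:25  ex:26  wr:27  — WAW R0: wait I5 write@23
I7  is:25  ro:28  ex:36  wr:37  — RAW R0: wait I6 write@27

I5 = (19, 20, 22, 23)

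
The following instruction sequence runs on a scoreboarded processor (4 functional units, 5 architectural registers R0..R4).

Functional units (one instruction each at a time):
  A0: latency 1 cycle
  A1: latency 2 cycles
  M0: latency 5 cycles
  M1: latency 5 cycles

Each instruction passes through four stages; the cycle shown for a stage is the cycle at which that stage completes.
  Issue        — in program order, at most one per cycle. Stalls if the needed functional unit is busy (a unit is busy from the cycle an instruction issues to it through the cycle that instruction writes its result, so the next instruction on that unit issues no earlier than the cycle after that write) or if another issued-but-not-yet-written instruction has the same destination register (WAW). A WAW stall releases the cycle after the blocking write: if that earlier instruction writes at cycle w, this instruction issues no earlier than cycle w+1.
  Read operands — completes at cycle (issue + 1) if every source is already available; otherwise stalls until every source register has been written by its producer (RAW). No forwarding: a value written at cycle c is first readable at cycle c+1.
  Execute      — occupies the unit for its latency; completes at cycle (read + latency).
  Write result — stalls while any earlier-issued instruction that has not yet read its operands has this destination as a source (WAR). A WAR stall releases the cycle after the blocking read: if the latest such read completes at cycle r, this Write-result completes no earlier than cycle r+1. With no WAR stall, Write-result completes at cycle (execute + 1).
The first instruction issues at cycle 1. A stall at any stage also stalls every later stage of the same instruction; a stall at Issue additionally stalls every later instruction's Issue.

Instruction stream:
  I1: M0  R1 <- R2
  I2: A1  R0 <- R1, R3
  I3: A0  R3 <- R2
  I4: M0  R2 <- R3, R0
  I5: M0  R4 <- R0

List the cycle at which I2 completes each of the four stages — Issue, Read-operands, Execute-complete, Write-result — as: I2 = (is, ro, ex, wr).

cycle 1: issue I1 (M0)
cycle 2: I1 read-ops | issue I2 (A1)
cycle 3: issue I3 (A0)
cycle 4: I3 read-ops
cycle 5: I3 finished on A0
cycle 7: I1 finished on M0
cycle 8: I1→R1
cycle 9: I2 read-ops | issue I4 (M0)
cycle 10: I3→R3
cycle 11: I2 finished on A1
cycle 12: I2→R0
cycle 13: I4 read-ops
cycle 18: I4 finished on M0
cycle 19: I4→R2
cycle 20: issue I5 (M0)
cycle 21: I5 read-ops
cycle 26: I5 finished on M0
cycle 27: I5→R4

I2 = (2, 9, 11, 12)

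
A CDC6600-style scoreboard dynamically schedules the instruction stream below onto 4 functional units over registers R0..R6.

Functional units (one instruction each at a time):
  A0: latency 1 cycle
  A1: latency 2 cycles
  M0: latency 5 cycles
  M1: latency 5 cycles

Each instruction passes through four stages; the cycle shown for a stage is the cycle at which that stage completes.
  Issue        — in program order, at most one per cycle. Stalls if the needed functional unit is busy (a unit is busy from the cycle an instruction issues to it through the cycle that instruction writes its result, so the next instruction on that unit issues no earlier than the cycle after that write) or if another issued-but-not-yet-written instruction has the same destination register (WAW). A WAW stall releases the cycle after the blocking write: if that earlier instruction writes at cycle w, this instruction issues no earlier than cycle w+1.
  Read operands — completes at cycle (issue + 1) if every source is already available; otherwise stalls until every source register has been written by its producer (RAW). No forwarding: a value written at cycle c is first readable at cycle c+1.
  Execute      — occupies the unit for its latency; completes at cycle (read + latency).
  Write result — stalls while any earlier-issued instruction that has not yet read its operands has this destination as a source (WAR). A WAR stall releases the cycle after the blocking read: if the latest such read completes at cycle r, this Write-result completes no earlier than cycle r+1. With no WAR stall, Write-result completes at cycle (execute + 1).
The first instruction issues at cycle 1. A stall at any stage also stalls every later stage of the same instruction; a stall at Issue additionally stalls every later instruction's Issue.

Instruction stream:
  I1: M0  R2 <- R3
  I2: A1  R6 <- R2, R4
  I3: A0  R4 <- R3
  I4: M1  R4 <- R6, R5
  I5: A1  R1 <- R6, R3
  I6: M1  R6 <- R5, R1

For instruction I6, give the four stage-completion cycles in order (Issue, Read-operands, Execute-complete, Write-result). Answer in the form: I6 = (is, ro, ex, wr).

I6 = (20, 21, 26, 27)

c1: I1 dispatched to M0
c2: I1 operands ready | I2 dispatched to A1
c3: I3 dispatched to A0
c4: I3 operands ready
c5: I3 complete
c7: I1 complete
c8: R2←I1
c9: I2 operands ready
c10: R4←I3
c11: I2 complete | I4 dispatched to M1
c12: R6←I2
c13: I4 operands ready | I5 dispatched to A1
c14: I5 operands ready
c16: I5 complete
c17: R1←I5
c18: I4 complete
c19: R4←I4
c20: I6 dispatched to M1
c21: I6 operands ready
c26: I6 complete
c27: R6←I6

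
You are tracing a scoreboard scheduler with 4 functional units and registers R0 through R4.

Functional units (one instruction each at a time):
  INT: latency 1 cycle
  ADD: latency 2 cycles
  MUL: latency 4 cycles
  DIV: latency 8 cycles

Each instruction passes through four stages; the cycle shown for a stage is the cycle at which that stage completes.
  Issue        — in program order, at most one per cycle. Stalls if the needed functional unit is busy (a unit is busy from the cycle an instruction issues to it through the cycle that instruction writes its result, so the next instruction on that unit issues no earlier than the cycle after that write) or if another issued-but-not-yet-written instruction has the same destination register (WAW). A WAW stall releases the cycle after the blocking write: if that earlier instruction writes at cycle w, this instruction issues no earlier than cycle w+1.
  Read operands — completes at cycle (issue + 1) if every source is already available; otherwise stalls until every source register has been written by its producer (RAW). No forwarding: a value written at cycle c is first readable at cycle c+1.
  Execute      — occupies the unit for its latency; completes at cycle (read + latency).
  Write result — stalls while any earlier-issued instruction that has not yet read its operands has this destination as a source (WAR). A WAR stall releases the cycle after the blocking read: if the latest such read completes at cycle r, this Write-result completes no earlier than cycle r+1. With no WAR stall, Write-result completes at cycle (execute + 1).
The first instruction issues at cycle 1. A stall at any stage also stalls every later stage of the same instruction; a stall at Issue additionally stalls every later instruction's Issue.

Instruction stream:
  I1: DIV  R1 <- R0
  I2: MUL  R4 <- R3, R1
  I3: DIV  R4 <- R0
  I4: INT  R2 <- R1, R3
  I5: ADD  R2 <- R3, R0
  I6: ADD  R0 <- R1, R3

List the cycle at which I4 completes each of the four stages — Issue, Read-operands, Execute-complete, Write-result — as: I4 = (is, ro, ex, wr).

t=1  I1 dispatched to DIV
t=2  I1 operands ready; I2 dispatched to MUL
t=10  I1 complete
t=11  R1←I1
t=12  I2 operands ready
t=16  I2 complete
t=17  R4←I2
t=18  I3 dispatched to DIV
t=19  I3 operands ready; I4 dispatched to INT
t=20  I4 operands ready
t=21  I4 complete
t=22  R2←I4
t=23  I5 dispatched to ADD
t=24  I5 operands ready
t=26  I5 complete
t=27  I3 complete; R2←I5
t=28  R4←I3; I6 dispatched to ADD
t=29  I6 operands ready
t=31  I6 complete
t=32  R0←I6

I4 = (19, 20, 21, 22)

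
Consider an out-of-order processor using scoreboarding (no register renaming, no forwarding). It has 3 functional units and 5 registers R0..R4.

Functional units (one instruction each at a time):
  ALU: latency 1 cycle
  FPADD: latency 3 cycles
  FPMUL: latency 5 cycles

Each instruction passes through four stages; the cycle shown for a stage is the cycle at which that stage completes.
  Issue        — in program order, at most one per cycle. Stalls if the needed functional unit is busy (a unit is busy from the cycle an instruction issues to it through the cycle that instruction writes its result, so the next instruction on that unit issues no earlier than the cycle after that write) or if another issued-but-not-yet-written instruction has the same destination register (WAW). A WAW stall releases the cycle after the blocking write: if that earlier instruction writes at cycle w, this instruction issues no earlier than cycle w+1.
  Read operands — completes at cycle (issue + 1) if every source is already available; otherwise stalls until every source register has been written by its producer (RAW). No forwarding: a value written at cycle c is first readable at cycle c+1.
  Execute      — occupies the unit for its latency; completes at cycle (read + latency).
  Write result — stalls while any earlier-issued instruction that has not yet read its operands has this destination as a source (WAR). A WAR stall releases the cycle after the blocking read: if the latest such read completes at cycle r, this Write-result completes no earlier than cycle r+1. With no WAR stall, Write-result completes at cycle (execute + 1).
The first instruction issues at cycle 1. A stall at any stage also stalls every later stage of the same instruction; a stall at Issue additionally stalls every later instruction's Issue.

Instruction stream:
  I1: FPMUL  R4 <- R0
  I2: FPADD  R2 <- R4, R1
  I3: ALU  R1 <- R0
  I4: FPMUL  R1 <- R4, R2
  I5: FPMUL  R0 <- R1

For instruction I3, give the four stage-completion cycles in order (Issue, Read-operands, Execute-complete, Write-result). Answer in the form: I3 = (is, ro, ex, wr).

I3 = (3, 4, 5, 10)

1) issue 1, read 2, done 7, write 8
2) issue 2, read 9, done 12, write 13  <RAW R4: wait I1 write@8>
3) issue 3, read 4, done 5, write 10  <WAR R1: wait I2 read@9>
4) issue 11, read 14, done 19, write 20  <WAW R1: wait I3 write@10 / RAW R2: wait I2 write@13>
5) issue 21, read 22, done 27, write 28  <struct: FPMUL busy until I4 writes@20>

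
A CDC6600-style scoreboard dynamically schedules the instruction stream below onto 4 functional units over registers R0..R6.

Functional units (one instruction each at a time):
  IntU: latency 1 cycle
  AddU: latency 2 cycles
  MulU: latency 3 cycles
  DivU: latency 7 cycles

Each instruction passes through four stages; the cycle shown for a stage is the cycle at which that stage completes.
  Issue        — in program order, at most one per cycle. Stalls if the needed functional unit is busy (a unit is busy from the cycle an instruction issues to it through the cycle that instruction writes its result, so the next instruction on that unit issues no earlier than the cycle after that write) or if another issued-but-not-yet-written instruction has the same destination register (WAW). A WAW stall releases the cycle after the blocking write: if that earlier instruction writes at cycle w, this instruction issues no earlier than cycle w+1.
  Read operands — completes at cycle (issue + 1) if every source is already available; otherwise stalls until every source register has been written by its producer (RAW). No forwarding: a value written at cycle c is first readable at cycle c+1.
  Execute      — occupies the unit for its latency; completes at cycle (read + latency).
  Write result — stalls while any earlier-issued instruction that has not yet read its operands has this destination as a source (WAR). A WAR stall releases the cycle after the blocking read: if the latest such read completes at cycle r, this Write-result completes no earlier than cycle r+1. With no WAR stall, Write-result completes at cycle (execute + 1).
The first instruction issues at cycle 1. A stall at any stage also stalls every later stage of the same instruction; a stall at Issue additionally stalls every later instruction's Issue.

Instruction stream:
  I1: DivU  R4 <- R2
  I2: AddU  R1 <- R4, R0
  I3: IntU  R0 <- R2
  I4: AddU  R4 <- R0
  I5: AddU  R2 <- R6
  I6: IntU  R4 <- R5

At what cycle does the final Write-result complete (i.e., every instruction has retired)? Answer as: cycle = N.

cycle = 24

t=1  I1 dispatched to DivU
t=2  I1 operands ready | I2 dispatched to AddU
t=3  I3 dispatched to IntU
t=4  I3 operands ready
t=5  I3 complete
t=9  I1 complete
t=10  R4←I1
t=11  I2 operands ready
t=12  R0←I3
t=13  I2 complete
t=14  R1←I2
t=15  I4 dispatched to AddU
t=16  I4 operands ready
t=18  I4 complete
t=19  R4←I4
t=20  I5 dispatched to AddU
t=21  I5 operands ready | I6 dispatched to IntU
t=22  I6 operands ready
t=23  I5 complete | I6 complete
t=24  R2←I5 | R4←I6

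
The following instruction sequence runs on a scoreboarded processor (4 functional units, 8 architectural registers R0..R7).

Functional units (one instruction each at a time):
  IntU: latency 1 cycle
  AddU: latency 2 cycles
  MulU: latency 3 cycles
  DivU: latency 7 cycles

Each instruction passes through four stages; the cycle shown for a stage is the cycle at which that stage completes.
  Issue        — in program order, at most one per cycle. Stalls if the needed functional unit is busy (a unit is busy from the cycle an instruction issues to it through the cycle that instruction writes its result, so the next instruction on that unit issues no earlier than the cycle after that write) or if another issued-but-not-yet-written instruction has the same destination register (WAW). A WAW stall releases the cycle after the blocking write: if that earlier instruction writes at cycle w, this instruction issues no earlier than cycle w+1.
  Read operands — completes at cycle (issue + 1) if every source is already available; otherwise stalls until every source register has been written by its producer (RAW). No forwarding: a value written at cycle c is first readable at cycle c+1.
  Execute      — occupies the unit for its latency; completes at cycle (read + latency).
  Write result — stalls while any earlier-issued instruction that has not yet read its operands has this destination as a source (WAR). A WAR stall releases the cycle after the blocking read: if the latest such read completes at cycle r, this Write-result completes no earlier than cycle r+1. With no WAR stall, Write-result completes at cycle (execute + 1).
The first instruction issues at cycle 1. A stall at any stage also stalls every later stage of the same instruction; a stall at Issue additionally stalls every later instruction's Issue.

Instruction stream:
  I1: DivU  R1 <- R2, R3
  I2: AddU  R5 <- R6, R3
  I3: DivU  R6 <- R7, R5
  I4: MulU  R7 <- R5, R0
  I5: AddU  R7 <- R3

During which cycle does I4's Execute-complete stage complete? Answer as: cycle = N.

cycle = 16

c1: issue I1 (DivU)
c2: I1 read-ops | issue I2 (AddU)
c3: I2 read-ops
c5: I2 finished on AddU
c6: I2→R5
c9: I1 finished on DivU
c10: I1→R1
c11: issue I3 (DivU)
c12: I3 read-ops | issue I4 (MulU)
c13: I4 read-ops
c16: I4 finished on MulU
c17: I4→R7
c18: issue I5 (AddU)
c19: I3 finished on DivU | I5 read-ops
c20: I3→R6
c21: I5 finished on AddU
c22: I5→R7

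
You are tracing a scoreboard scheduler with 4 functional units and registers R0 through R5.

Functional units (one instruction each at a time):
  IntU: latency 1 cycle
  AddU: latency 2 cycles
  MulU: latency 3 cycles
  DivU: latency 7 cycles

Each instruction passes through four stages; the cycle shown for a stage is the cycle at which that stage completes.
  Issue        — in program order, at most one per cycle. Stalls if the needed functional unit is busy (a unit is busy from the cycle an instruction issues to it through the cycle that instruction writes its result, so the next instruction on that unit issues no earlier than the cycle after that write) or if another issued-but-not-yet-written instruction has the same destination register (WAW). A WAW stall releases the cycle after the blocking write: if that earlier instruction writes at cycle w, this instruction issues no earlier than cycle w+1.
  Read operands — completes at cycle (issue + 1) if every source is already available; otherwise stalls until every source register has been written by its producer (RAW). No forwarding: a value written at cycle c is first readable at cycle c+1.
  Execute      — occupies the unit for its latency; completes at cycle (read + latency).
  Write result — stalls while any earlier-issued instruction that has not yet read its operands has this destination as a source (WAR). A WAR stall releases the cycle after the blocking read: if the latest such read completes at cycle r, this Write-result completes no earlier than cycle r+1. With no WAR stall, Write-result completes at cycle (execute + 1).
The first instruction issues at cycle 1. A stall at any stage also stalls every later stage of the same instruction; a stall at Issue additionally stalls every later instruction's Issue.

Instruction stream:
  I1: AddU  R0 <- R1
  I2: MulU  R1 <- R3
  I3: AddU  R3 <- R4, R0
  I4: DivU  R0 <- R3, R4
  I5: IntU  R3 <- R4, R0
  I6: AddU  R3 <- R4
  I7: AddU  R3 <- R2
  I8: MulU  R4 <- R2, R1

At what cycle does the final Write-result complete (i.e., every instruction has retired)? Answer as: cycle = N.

c1: I1 dispatched to AddU
c2: I1 operands ready · I2 dispatched to MulU
c3: I2 operands ready
c4: I1 complete
c5: R0←I1
c6: I2 complete · I3 dispatched to AddU
c7: R1←I2 · I3 operands ready · I4 dispatched to DivU
c9: I3 complete
c10: R3←I3
c11: I4 operands ready · I5 dispatched to IntU
c18: I4 complete
c19: R0←I4
c20: I5 operands ready
c21: I5 complete
c22: R3←I5
c23: I6 dispatched to AddU
c24: I6 operands ready
c26: I6 complete
c27: R3←I6
c28: I7 dispatched to AddU
c29: I7 operands ready · I8 dispatched to MulU
c30: I8 operands ready
c31: I7 complete
c32: R3←I7
c33: I8 complete
c34: R4←I8

cycle = 34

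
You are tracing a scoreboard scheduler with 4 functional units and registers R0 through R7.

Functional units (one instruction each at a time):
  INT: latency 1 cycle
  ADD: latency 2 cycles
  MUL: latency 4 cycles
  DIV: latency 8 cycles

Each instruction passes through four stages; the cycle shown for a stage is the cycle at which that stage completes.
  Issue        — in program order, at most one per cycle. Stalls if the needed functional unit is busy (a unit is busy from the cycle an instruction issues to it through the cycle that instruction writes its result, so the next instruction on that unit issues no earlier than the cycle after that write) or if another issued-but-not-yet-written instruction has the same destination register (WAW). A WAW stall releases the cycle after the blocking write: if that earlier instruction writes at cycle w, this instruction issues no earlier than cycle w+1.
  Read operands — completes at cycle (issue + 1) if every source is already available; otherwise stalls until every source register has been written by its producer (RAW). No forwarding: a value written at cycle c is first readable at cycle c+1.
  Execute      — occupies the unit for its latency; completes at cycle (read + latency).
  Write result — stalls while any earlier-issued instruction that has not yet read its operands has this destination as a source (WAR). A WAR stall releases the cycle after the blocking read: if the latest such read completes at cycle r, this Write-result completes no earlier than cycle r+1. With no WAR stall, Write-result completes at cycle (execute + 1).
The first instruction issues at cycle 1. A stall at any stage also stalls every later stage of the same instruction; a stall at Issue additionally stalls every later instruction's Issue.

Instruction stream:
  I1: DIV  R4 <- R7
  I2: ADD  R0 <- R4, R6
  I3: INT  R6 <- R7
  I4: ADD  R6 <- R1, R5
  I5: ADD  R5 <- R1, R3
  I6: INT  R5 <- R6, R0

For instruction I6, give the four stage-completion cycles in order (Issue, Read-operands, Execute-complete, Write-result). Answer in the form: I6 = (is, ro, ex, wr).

I6 = (26, 27, 28, 29)

1) issue 1, read 2, done 10, write 11
2) issue 2, read 12, done 14, write 15  <RAW R4: wait I1 write@11>
3) issue 3, read 4, done 5, write 13  <WAR R6: wait I2 read@12>
4) issue 16, read 17, done 19, write 20  <struct: ADD busy until I2 writes@15>
5) issue 21, read 22, done 24, write 25  <struct: ADD busy until I4 writes@20>
6) issue 26, read 27, done 28, write 29  <WAW R5: wait I5 write@25>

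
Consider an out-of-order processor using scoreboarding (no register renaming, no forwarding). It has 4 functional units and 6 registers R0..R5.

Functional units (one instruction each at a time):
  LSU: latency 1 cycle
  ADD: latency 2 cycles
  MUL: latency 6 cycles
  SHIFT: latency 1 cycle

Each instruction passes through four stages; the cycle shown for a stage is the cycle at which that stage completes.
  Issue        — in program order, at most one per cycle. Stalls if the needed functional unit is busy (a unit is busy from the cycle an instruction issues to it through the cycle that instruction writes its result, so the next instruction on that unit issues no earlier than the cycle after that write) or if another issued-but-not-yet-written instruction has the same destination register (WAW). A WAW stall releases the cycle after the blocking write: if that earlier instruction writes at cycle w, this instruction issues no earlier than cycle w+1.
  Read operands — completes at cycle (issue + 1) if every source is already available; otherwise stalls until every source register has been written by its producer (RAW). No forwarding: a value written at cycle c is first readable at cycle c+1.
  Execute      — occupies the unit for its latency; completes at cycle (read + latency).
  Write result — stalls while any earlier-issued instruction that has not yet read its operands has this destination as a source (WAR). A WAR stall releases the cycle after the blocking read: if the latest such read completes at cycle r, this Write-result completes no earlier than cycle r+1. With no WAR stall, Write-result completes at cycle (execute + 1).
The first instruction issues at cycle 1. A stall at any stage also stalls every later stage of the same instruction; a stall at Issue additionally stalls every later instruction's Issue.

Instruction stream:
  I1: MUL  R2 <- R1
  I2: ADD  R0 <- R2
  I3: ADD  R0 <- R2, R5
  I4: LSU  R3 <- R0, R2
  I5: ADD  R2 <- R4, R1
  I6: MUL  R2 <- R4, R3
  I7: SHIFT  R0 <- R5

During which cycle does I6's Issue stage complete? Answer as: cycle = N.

cycle 1: I1 issues→MUL
cycle 2: I1 reads, I2 issues→ADD
cycle 8: I1 exec-done
cycle 9: I1 writes R2
cycle 10: I2 reads
cycle 12: I2 exec-done
cycle 13: I2 writes R0
cycle 14: I3 issues→ADD
cycle 15: I3 reads, I4 issues→LSU
cycle 17: I3 exec-done
cycle 18: I3 writes R0
cycle 19: I4 reads, I5 issues→ADD
cycle 20: I4 exec-done, I5 reads
cycle 21: I4 writes R3
cycle 22: I5 exec-done
cycle 23: I5 writes R2
cycle 24: I6 issues→MUL
cycle 25: I6 reads, I7 issues→SHIFT
cycle 26: I7 reads
cycle 27: I7 exec-done
cycle 28: I7 writes R0
cycle 31: I6 exec-done
cycle 32: I6 writes R2

cycle = 24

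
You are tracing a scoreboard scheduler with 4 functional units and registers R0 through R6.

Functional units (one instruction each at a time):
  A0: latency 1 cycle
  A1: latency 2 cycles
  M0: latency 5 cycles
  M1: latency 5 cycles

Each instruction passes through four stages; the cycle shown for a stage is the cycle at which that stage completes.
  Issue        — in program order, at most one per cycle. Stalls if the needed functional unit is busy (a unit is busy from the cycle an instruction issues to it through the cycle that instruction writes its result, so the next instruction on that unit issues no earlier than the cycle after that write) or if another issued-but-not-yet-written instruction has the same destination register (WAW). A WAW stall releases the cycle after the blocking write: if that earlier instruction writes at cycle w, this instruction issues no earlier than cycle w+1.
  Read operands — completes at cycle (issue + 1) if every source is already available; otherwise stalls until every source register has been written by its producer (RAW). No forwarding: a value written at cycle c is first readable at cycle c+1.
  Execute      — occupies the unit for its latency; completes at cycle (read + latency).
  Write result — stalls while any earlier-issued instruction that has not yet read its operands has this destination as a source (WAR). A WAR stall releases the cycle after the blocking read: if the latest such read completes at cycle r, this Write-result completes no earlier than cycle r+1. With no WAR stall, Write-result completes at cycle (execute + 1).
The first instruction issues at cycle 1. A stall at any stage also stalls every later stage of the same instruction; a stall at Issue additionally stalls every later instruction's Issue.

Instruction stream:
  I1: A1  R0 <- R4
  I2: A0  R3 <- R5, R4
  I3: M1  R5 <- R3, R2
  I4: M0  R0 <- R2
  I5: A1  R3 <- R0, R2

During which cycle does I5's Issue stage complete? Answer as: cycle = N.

cycle 1: I1→A1
cycle 2: I1 RO; I2→A0
cycle 3: I2 RO; I3→M1
cycle 4: I1 EX; I2 EX
cycle 5: I1 WR R0; I2 WR R3
cycle 6: I3 RO; I4→M0
cycle 7: I4 RO; I5→A1
cycle 11: I3 EX
cycle 12: I3 WR R5; I4 EX
cycle 13: I4 WR R0
cycle 14: I5 RO
cycle 16: I5 EX
cycle 17: I5 WR R3

cycle = 7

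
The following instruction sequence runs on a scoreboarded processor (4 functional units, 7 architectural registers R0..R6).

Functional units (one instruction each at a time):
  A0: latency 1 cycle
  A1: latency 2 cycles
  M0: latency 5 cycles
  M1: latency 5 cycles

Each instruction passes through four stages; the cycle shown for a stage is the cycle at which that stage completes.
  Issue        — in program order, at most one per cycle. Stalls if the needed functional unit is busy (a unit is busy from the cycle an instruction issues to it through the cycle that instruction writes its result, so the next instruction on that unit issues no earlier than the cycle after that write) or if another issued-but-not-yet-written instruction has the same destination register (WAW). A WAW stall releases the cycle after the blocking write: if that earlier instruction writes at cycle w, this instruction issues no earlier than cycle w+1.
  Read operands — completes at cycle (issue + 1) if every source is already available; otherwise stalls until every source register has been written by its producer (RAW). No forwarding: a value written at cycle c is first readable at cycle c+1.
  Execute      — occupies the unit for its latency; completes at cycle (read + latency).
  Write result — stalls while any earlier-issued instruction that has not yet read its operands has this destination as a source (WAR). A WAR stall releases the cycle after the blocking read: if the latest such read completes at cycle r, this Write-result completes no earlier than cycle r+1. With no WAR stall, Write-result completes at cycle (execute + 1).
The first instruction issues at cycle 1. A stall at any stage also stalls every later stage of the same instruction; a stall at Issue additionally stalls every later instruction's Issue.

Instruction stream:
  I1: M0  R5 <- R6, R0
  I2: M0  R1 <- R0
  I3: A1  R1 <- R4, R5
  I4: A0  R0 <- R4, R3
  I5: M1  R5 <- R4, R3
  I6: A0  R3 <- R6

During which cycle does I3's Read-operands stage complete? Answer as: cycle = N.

  I1 | 1 | 2 | 7 | 8
  I2 | 9 | 10 | 15 | 16   struct: M0 busy until I1 writes@8
  I3 | 17 | 18 | 20 | 21   WAW R1: wait I2 write@16
  I4 | 18 | 19 | 20 | 21
  I5 | 19 | 20 | 25 | 26
  I6 | 22 | 23 | 24 | 25   struct: A0 busy until I4 writes@21

cycle = 18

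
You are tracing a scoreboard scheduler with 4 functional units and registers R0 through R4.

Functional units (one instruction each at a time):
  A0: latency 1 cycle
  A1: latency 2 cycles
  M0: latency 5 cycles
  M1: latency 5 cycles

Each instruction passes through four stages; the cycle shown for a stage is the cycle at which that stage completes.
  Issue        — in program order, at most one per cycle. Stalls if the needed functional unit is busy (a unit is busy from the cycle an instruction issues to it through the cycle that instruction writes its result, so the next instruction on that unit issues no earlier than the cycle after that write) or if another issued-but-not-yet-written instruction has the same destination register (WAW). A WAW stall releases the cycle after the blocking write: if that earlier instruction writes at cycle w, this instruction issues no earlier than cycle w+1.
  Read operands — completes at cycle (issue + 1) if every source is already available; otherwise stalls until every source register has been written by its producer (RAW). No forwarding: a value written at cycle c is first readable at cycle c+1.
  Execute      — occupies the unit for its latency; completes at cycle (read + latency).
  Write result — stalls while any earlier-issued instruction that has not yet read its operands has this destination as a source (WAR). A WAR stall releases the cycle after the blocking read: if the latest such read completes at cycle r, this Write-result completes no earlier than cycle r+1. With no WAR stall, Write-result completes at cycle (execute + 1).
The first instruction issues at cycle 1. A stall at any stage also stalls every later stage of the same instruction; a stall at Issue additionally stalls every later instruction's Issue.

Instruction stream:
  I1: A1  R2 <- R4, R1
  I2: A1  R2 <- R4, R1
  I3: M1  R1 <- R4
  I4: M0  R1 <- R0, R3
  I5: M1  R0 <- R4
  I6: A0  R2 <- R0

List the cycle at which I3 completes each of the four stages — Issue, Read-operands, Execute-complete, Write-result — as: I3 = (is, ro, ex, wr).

1) issue 1, read 2, done 4, write 5
2) issue 6, read 7, done 9, write 10  <struct: A1 busy until I1 writes@5>
3) issue 7, read 8, done 13, write 14
4) issue 15, read 16, done 21, write 22  <WAW R1: wait I3 write@14>
5) issue 16, read 17, done 22, write 23
6) issue 17, read 24, done 25, write 26  <RAW R0: wait I5 write@23>

I3 = (7, 8, 13, 14)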